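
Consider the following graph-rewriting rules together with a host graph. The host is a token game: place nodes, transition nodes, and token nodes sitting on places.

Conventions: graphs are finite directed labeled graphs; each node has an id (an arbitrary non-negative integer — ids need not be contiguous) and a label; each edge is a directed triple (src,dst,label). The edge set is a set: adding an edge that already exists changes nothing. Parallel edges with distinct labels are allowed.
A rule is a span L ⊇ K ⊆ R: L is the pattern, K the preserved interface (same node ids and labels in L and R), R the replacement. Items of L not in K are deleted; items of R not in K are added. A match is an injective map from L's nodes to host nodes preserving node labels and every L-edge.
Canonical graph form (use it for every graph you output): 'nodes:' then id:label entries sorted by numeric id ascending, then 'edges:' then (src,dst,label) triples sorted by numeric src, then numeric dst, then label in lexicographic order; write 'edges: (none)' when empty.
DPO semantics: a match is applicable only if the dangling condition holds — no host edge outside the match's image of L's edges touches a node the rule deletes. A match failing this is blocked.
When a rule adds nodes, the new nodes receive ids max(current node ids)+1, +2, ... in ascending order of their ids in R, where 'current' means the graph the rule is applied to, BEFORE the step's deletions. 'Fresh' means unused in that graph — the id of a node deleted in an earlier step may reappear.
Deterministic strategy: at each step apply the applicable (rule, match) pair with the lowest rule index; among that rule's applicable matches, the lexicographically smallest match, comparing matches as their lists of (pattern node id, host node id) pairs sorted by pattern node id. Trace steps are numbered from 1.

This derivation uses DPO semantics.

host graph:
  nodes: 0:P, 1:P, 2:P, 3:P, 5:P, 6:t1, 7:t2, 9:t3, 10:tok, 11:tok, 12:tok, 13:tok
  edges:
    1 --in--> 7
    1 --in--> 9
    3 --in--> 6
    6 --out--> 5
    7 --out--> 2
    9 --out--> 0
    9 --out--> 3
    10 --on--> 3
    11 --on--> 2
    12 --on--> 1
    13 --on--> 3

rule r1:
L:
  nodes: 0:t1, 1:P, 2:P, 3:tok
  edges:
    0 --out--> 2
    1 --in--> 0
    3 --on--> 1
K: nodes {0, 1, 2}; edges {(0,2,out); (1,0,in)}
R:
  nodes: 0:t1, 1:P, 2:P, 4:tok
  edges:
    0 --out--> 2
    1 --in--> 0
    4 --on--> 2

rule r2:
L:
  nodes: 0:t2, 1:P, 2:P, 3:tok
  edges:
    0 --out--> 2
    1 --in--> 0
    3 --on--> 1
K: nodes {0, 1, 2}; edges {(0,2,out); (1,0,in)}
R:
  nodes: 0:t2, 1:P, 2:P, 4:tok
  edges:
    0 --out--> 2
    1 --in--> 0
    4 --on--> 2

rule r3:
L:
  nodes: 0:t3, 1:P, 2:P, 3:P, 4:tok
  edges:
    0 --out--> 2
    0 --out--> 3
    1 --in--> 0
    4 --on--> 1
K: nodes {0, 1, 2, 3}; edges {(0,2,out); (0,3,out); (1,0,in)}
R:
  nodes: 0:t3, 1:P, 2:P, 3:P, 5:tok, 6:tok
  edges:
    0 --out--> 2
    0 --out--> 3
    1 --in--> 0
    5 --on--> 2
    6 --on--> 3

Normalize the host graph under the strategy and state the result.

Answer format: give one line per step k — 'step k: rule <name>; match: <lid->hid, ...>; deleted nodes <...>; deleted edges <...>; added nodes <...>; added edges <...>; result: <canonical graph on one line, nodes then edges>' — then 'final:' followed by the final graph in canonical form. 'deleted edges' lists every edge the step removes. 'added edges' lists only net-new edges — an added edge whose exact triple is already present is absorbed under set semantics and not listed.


step 1: rule r1; match: 0->6, 1->3, 2->5, 3->10; deleted nodes 10; deleted edges (10,3,on); added nodes 14; added edges (14,5,on); result: nodes: 0:P, 1:P, 2:P, 3:P, 5:P, 6:t1, 7:t2, 9:t3, 11:tok, 12:tok, 13:tok, 14:tok edges: (1,7,in); (1,9,in); (3,6,in); (6,5,out); (7,2,out); (9,0,out); (9,3,out); (11,2,on); (12,1,on); (13,3,on); (14,5,on)
step 2: rule r1; match: 0->6, 1->3, 2->5, 3->13; deleted nodes 13; deleted edges (13,3,on); added nodes 15; added edges (15,5,on); result: nodes: 0:P, 1:P, 2:P, 3:P, 5:P, 6:t1, 7:t2, 9:t3, 11:tok, 12:tok, 14:tok, 15:tok edges: (1,7,in); (1,9,in); (3,6,in); (6,5,out); (7,2,out); (9,0,out); (9,3,out); (11,2,on); (12,1,on); (14,5,on); (15,5,on)
step 3: rule r2; match: 0->7, 1->1, 2->2, 3->12; deleted nodes 12; deleted edges (12,1,on); added nodes 16; added edges (16,2,on); result: nodes: 0:P, 1:P, 2:P, 3:P, 5:P, 6:t1, 7:t2, 9:t3, 11:tok, 14:tok, 15:tok, 16:tok edges: (1,7,in); (1,9,in); (3,6,in); (6,5,out); (7,2,out); (9,0,out); (9,3,out); (11,2,on); (14,5,on); (15,5,on); (16,2,on)
final:
nodes: 0:P, 1:P, 2:P, 3:P, 5:P, 6:t1, 7:t2, 9:t3, 11:tok, 14:tok, 15:tok, 16:tok
edges: (1,7,in); (1,9,in); (3,6,in); (6,5,out); (7,2,out); (9,0,out); (9,3,out); (11,2,on); (14,5,on); (15,5,on); (16,2,on)


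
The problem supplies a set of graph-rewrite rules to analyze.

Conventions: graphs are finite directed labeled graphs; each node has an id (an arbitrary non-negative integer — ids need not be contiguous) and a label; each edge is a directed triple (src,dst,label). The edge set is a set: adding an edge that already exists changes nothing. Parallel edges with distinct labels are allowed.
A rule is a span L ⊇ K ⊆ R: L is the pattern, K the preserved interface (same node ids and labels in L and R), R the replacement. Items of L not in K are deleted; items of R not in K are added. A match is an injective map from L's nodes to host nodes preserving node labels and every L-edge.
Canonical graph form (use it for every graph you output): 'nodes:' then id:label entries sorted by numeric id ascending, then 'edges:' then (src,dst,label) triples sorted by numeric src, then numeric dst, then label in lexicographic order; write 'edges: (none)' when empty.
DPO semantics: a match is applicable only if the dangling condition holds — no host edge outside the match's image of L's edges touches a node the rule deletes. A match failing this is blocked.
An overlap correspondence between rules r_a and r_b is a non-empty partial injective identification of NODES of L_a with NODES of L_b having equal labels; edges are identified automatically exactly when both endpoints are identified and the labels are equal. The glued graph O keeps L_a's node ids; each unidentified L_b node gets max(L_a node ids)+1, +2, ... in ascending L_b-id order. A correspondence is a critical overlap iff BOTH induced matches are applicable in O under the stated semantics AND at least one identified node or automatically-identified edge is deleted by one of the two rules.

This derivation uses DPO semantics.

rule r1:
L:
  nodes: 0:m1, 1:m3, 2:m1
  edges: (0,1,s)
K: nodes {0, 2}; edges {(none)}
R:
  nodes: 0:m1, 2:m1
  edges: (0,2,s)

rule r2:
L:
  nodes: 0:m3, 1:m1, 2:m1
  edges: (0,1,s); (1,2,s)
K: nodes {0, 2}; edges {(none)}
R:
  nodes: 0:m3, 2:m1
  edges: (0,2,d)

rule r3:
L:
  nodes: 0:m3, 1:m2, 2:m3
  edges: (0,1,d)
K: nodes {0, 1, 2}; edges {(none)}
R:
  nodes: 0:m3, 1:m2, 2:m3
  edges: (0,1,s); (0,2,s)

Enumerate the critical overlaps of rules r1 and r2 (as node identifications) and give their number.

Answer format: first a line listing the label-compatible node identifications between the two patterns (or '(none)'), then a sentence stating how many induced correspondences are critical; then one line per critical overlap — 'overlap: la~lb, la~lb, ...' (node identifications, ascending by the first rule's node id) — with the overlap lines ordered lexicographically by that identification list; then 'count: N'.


label-compatible node identifications between L(r1) and L(r2): 0~1, 0~2, 1~0, 2~1, 2~2
2 of the induced correspondences are critical overlaps of r1 and r2.
overlap: 0~2, 2~1
overlap: 2~1
count: 2


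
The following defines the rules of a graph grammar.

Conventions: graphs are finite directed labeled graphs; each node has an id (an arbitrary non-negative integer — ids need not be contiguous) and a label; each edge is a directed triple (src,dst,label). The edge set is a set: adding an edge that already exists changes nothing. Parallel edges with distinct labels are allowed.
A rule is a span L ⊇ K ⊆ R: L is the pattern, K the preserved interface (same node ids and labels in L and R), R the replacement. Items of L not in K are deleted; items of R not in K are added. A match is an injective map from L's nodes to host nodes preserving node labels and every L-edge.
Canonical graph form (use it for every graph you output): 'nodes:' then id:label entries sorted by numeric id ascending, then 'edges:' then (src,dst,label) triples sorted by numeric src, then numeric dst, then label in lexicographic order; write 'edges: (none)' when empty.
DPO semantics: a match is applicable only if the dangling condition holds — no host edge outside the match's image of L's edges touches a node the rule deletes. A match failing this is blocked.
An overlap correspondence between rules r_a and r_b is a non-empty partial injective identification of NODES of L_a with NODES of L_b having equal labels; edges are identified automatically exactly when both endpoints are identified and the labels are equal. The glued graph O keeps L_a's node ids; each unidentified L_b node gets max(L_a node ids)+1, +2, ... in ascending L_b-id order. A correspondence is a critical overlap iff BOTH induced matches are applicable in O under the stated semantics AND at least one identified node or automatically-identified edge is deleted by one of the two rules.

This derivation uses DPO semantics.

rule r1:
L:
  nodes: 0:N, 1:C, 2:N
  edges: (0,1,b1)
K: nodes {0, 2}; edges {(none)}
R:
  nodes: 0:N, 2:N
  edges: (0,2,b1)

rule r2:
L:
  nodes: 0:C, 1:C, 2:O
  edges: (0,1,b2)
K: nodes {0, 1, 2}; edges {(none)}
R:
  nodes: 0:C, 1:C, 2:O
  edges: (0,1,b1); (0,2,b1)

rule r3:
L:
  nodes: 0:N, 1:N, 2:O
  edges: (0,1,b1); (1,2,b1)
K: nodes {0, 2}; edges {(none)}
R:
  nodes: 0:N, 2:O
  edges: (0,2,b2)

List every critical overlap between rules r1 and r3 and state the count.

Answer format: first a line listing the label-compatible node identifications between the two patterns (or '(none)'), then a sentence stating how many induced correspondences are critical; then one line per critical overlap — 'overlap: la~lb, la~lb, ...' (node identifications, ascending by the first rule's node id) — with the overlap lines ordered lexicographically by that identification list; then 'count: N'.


label-compatible node identifications between L(r1) and L(r3): 0~0, 0~1, 2~0, 2~1
2 of the induced correspondences are critical overlaps of r1 and r3.
overlap: 0~0, 2~1
overlap: 2~1
count: 2


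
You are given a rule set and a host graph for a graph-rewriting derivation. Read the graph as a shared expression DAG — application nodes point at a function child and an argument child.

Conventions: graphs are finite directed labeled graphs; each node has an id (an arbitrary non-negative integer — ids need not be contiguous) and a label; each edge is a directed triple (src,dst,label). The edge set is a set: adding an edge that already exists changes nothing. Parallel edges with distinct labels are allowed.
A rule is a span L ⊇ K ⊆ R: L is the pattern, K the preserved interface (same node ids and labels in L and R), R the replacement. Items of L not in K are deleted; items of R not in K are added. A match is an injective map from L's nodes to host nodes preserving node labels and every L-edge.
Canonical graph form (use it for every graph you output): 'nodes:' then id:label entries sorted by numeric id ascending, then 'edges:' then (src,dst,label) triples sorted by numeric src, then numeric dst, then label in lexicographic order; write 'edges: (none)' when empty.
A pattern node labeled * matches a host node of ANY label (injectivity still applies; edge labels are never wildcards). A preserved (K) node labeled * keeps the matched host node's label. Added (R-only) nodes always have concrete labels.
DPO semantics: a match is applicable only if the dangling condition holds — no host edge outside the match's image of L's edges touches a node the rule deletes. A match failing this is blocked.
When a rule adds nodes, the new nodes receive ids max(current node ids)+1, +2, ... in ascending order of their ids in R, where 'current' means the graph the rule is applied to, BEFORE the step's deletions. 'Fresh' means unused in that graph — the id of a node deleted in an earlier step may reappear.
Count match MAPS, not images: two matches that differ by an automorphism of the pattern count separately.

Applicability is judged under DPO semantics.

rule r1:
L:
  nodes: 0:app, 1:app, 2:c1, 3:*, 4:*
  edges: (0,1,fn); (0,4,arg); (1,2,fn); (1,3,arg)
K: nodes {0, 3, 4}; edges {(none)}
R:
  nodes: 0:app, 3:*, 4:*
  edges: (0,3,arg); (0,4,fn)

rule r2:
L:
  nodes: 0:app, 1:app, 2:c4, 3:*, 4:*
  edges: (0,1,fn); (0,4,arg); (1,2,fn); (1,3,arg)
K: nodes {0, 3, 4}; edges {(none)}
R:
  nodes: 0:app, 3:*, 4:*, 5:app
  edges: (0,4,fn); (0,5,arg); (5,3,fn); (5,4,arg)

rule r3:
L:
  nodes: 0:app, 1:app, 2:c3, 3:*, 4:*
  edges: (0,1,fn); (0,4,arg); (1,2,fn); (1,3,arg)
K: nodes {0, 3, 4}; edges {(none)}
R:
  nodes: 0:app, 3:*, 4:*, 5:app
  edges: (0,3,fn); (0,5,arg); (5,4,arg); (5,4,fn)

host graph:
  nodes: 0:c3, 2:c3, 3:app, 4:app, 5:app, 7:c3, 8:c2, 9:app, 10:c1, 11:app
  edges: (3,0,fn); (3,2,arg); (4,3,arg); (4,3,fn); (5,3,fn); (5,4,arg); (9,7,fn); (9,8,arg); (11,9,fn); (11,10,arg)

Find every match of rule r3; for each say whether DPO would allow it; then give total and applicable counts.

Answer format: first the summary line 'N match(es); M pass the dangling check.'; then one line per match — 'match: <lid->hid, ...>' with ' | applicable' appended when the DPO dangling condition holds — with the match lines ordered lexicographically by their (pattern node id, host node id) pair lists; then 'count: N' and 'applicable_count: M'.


2 match(es); 1 pass the dangling check.
match: 0->5, 1->3, 2->0, 3->2, 4->4
match: 0->11, 1->9, 2->7, 3->8, 4->10 | applicable
count: 2
applicable_count: 1


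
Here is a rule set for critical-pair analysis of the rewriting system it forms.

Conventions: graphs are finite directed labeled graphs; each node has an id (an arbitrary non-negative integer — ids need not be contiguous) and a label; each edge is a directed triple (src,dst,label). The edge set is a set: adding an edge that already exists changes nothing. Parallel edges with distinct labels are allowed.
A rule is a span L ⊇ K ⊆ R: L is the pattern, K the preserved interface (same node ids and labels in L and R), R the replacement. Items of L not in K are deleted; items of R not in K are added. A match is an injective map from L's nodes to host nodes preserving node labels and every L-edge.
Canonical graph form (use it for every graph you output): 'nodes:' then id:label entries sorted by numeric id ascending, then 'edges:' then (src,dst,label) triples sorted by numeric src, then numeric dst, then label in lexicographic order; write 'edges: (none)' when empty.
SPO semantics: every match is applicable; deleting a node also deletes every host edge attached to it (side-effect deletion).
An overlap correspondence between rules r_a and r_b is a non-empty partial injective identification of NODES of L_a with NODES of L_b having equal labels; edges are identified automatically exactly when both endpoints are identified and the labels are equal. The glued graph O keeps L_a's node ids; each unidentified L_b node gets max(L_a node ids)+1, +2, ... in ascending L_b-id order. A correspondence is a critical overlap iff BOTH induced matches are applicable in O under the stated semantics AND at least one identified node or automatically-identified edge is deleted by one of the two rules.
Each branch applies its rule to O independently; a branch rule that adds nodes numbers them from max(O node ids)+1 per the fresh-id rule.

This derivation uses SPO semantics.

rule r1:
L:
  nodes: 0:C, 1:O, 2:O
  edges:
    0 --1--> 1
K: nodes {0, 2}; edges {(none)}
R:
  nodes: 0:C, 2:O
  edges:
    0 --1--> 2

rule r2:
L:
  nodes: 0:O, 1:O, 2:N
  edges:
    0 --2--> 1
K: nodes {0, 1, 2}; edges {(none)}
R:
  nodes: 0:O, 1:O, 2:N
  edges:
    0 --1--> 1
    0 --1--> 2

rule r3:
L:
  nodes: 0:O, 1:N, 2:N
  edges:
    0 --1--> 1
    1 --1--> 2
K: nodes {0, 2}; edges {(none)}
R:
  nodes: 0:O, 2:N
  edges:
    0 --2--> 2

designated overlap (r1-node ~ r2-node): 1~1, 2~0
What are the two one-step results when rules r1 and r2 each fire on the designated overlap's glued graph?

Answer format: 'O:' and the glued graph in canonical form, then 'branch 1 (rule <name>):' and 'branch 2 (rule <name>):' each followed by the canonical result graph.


O:
nodes: 0:C, 1:O, 2:O, 3:N
edges: (0,1,1); (2,1,2)
branch 1 (rule r1):
nodes: 0:C, 2:O, 3:N
edges: (0,2,1)
branch 2 (rule r2):
nodes: 0:C, 1:O, 2:O, 3:N
edges: (0,1,1); (2,1,1); (2,3,1)


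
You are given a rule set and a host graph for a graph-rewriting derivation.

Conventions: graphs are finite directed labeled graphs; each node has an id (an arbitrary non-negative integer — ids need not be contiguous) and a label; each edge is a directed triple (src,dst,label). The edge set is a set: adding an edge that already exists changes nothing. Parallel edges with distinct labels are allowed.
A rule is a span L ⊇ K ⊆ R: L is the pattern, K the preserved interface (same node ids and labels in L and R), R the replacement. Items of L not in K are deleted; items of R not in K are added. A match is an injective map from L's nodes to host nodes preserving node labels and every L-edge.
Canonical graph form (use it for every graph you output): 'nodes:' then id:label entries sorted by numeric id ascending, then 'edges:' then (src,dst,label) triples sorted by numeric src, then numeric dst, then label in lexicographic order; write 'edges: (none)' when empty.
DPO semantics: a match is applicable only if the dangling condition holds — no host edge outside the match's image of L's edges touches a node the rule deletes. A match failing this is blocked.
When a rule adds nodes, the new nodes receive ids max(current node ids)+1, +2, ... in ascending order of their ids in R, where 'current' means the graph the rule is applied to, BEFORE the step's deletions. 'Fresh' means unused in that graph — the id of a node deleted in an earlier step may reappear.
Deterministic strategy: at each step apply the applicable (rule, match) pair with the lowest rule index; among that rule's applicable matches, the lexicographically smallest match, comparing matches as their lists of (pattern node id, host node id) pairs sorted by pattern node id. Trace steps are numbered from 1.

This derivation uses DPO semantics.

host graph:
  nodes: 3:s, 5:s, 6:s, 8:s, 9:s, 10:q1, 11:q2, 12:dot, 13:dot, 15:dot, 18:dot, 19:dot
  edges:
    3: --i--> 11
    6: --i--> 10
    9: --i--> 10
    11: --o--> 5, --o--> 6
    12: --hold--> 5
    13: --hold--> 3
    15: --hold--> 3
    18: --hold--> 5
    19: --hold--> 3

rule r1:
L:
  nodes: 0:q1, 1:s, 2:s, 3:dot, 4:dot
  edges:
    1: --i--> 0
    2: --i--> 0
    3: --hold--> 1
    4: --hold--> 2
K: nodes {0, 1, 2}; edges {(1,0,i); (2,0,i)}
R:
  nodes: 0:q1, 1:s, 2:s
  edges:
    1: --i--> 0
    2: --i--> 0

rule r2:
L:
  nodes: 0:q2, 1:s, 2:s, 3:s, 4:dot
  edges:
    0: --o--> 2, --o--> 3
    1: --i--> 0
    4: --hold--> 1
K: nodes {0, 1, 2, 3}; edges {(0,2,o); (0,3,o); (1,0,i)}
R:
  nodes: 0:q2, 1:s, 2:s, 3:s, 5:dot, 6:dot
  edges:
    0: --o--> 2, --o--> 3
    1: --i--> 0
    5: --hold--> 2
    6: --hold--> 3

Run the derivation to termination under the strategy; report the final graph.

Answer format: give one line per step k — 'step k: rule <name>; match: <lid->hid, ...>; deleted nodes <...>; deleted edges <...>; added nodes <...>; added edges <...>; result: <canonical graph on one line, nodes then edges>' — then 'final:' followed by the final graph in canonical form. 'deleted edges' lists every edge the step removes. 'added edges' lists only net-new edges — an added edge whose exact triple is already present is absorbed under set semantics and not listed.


step 1: rule r2; match: 0->11, 1->3, 2->5, 3->6, 4->13; deleted nodes 13; deleted edges (13,3,hold); added nodes 20, 21; added edges (20,5,hold); (21,6,hold); result: nodes: 3:s, 5:s, 6:s, 8:s, 9:s, 10:q1, 11:q2, 12:dot, 15:dot, 18:dot, 19:dot, 20:dot, 21:dot edges: (3,11,i); (6,10,i); (9,10,i); (11,5,o); (11,6,o); (12,5,hold); (15,3,hold); (18,5,hold); (19,3,hold); (20,5,hold); (21,6,hold)
step 2: rule r2; match: 0->11, 1->3, 2->5, 3->6, 4->15; deleted nodes 15; deleted edges (15,3,hold); added nodes 22, 23; added edges (22,5,hold); (23,6,hold); result: nodes: 3:s, 5:s, 6:s, 8:s, 9:s, 10:q1, 11:q2, 12:dot, 18:dot, 19:dot, 20:dot, 21:dot, 22:dot, 23:dot edges: (3,11,i); (6,10,i); (9,10,i); (11,5,o); (11,6,o); (12,5,hold); (18,5,hold); (19,3,hold); (20,5,hold); (21,6,hold); (22,5,hold); (23,6,hold)
step 3: rule r2; match: 0->11, 1->3, 2->5, 3->6, 4->19; deleted nodes 19; deleted edges (19,3,hold); added nodes 24, 25; added edges (24,5,hold); (25,6,hold); result: nodes: 3:s, 5:s, 6:s, 8:s, 9:s, 10:q1, 11:q2, 12:dot, 18:dot, 20:dot, 21:dot, 22:dot, 23:dot, 24:dot, 25:dot edges: (3,11,i); (6,10,i); (9,10,i); (11,5,o); (11,6,o); (12,5,hold); (18,5,hold); (20,5,hold); (21,6,hold); (22,5,hold); (23,6,hold); (24,5,hold); (25,6,hold)
final:
nodes: 3:s, 5:s, 6:s, 8:s, 9:s, 10:q1, 11:q2, 12:dot, 18:dot, 20:dot, 21:dot, 22:dot, 23:dot, 24:dot, 25:dot
edges: (3,11,i); (6,10,i); (9,10,i); (11,5,o); (11,6,o); (12,5,hold); (18,5,hold); (20,5,hold); (21,6,hold); (22,5,hold); (23,6,hold); (24,5,hold); (25,6,hold)


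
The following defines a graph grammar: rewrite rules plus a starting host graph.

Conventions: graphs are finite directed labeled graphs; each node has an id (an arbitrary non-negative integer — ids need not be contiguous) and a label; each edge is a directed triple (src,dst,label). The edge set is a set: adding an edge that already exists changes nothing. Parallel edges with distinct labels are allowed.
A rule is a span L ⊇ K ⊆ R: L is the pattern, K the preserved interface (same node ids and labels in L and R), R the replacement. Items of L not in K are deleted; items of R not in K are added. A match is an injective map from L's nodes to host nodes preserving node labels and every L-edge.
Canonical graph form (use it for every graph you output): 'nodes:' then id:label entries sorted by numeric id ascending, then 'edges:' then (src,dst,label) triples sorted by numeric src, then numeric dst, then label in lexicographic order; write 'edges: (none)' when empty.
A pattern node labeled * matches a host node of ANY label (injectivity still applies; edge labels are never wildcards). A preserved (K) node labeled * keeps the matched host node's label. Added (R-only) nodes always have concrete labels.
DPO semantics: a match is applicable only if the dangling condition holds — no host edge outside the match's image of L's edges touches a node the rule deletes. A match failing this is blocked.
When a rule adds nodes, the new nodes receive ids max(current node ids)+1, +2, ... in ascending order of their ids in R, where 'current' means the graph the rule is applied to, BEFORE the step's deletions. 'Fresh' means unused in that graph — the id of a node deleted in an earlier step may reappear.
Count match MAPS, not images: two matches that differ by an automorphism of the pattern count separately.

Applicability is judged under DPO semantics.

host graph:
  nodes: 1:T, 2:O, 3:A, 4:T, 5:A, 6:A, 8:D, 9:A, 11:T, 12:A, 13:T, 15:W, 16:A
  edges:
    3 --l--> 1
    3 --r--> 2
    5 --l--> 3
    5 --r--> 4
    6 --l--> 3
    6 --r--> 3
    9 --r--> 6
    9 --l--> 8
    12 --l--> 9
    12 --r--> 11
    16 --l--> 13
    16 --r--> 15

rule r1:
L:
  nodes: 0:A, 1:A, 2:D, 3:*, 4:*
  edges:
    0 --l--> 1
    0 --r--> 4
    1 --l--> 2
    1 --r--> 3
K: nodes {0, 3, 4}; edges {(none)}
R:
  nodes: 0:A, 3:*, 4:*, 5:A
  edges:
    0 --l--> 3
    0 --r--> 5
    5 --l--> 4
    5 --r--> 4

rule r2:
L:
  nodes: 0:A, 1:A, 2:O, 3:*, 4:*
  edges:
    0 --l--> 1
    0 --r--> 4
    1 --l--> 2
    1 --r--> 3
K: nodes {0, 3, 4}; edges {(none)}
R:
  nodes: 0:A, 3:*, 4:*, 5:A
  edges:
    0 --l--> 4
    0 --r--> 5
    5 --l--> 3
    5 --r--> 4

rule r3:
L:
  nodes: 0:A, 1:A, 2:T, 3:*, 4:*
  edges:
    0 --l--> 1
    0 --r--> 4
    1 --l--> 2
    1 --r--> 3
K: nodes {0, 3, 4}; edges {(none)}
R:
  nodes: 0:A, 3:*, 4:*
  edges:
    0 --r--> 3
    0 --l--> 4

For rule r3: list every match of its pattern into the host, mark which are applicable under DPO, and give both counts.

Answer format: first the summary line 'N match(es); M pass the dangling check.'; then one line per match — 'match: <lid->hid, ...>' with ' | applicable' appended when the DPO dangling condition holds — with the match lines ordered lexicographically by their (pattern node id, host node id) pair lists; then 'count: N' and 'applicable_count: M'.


1 match(es); 0 pass the dangling check.
match: 0->5, 1->3, 2->1, 3->2, 4->4
count: 1
applicable_count: 0


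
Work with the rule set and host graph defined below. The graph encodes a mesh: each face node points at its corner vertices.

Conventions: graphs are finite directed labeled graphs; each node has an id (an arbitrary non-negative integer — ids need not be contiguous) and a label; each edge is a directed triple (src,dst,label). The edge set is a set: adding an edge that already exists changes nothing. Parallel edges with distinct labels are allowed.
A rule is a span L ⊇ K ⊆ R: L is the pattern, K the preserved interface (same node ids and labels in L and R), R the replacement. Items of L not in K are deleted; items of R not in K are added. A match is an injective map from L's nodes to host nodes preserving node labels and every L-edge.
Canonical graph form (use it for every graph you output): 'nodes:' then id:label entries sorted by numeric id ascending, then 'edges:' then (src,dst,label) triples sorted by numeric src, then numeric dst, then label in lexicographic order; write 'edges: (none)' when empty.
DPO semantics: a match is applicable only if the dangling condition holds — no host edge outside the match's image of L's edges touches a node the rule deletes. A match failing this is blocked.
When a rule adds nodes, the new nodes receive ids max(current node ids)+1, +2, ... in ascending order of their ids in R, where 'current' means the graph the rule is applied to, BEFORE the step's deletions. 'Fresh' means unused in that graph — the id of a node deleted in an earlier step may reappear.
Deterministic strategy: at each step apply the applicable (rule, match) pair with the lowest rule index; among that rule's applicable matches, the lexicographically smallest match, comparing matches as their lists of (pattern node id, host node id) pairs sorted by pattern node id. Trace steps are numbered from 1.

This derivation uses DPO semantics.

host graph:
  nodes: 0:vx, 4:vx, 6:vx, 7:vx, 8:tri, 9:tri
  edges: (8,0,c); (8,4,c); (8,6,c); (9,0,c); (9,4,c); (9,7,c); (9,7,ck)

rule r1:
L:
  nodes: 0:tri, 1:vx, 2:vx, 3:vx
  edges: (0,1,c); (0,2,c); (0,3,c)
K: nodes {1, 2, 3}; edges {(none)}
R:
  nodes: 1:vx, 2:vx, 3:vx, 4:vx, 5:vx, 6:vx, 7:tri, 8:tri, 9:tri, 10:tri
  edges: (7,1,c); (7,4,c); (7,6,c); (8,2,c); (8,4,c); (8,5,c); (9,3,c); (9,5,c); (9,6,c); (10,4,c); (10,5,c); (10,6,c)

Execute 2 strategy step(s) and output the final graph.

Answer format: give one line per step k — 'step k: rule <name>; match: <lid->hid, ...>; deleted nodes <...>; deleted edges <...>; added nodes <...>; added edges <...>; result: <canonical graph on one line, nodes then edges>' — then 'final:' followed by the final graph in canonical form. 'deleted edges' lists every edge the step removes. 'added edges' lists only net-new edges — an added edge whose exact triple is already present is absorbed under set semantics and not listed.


step 1: rule r1; match: 0->8, 1->0, 2->4, 3->6; deleted nodes 8; deleted edges (8,0,c); (8,4,c); (8,6,c); added nodes 10, 11, 12, 13, 14, 15, 16; added edges (13,0,c); (13,10,c); (13,12,c); (14,4,c); (14,10,c); (14,11,c); (15,6,c); (15,11,c); (15,12,c); (16,10,c); (16,11,c); (16,12,c); result: nodes: 0:vx, 4:vx, 6:vx, 7:vx, 9:tri, 10:vx, 11:vx, 12:vx, 13:tri, 14:tri, 15:tri, 16:tri edges: (9,0,c); (9,4,c); (9,7,c); (9,7,ck); (13,0,c); (13,10,c); (13,12,c); (14,4,c); (14,10,c); (14,11,c); (15,6,c); (15,11,c); (15,12,c); (16,10,c); (16,11,c); (16,12,c)
step 2: rule r1; match: 0->13, 1->0, 2->10, 3->12; deleted nodes 13; deleted edges (13,0,c); (13,10,c); (13,12,c); added nodes 17, 18, 19, 20, 21, 22, 23; added edges (20,0,c); (20,17,c); (20,19,c); (21,10,c); (21,17,c); (21,18,c); (22,12,c); (22,18,c); (22,19,c); (23,17,c); (23,18,c); (23,19,c); result: nodes: 0:vx, 4:vx, 6:vx, 7:vx, 9:tri, 10:vx, 11:vx, 12:vx, 14:tri, 15:tri, 16:tri, 17:vx, 18:vx, 19:vx, 20:tri, 21:tri, 22:tri, 23:tri edges: (9,0,c); (9,4,c); (9,7,c); (9,7,ck); (14,4,c); (14,10,c); (14,11,c); (15,6,c); (15,11,c); (15,12,c); (16,10,c); (16,11,c); (16,12,c); (20,0,c); (20,17,c); (20,19,c); (21,10,c); (21,17,c); (21,18,c); (22,12,c); (22,18,c); (22,19,c); (23,17,c); (23,18,c); (23,19,c)
final:
nodes: 0:vx, 4:vx, 6:vx, 7:vx, 9:tri, 10:vx, 11:vx, 12:vx, 14:tri, 15:tri, 16:tri, 17:vx, 18:vx, 19:vx, 20:tri, 21:tri, 22:tri, 23:tri
edges: (9,0,c); (9,4,c); (9,7,c); (9,7,ck); (14,4,c); (14,10,c); (14,11,c); (15,6,c); (15,11,c); (15,12,c); (16,10,c); (16,11,c); (16,12,c); (20,0,c); (20,17,c); (20,19,c); (21,10,c); (21,17,c); (21,18,c); (22,12,c); (22,18,c); (22,19,c); (23,17,c); (23,18,c); (23,19,c)


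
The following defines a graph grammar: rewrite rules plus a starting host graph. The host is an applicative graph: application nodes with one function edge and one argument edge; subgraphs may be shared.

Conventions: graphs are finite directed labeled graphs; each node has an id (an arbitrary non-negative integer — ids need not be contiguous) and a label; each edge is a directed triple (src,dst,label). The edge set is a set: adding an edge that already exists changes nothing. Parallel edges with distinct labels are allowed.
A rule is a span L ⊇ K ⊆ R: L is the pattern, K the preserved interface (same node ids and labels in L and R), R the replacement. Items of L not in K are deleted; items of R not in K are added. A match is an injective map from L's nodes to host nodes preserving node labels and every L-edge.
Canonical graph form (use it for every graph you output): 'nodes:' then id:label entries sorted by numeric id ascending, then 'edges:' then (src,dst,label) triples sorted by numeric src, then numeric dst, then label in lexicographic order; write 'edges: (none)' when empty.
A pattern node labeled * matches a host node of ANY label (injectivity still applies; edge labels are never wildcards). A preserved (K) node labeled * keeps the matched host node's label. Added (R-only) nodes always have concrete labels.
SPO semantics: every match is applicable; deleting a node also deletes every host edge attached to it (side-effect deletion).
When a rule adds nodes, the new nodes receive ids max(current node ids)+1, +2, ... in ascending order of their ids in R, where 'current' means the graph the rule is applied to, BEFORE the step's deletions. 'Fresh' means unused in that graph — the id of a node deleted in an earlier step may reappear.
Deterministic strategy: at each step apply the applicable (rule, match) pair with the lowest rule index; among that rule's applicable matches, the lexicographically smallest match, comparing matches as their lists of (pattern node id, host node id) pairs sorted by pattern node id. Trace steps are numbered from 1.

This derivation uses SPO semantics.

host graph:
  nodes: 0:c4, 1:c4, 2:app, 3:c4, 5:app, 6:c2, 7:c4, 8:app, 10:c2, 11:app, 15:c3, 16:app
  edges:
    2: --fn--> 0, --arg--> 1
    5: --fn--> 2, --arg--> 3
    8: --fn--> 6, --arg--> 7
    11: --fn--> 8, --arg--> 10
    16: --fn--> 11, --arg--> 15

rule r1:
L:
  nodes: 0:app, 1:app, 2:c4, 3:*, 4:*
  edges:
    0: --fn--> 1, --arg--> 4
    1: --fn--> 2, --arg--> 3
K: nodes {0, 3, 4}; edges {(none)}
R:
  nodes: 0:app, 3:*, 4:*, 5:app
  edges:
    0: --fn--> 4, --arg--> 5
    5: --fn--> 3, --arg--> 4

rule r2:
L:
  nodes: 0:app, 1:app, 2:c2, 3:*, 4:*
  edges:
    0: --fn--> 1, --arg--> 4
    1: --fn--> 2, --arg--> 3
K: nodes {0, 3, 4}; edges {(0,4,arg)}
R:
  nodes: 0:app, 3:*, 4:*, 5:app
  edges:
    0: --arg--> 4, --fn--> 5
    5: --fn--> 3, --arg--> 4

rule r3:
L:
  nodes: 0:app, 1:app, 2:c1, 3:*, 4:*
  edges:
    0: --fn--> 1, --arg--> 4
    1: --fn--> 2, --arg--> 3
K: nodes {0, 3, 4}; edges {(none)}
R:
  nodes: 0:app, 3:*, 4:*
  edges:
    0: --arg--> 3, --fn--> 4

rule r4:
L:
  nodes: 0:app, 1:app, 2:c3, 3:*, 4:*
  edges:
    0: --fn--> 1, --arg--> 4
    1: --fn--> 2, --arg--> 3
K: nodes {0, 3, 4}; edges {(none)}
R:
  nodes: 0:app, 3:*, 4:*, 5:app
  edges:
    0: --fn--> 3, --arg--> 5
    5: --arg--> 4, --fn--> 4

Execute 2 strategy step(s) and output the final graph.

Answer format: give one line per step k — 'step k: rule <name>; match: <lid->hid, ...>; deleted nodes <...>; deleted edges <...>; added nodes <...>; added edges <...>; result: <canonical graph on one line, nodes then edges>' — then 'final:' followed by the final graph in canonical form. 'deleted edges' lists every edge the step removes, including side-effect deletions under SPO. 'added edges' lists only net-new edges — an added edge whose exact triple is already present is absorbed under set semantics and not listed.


step 1: rule r1; match: 0->5, 1->2, 2->0, 3->1, 4->3; deleted nodes 0, 2; deleted edges (2,0,fn); (2,1,arg); (5,2,fn); (5,3,arg); added nodes 17; added edges (5,3,fn); (5,17,arg); (17,1,fn); (17,3,arg); result: nodes: 1:c4, 3:c4, 5:app, 6:c2, 7:c4, 8:app, 10:c2, 11:app, 15:c3, 16:app, 17:app edges: (5,3,fn); (5,17,arg); (8,6,fn); (8,7,arg); (11,8,fn); (11,10,arg); (16,11,fn); (16,15,arg); (17,1,fn); (17,3,arg)
step 2: rule r2; match: 0->11, 1->8, 2->6, 3->7, 4->10; deleted nodes 6, 8; deleted edges (8,6,fn); (8,7,arg); (11,8,fn); added nodes 18; added edges (11,18,fn); (18,7,fn); (18,10,arg); result: nodes: 1:c4, 3:c4, 5:app, 7:c4, 10:c2, 11:app, 15:c3, 16:app, 17:app, 18:app edges: (5,3,fn); (5,17,arg); (11,10,arg); (11,18,fn); (16,11,fn); (16,15,arg); (17,1,fn); (17,3,arg); (18,7,fn); (18,10,arg)
final:
nodes: 1:c4, 3:c4, 5:app, 7:c4, 10:c2, 11:app, 15:c3, 16:app, 17:app, 18:app
edges: (5,3,fn); (5,17,arg); (11,10,arg); (11,18,fn); (16,11,fn); (16,15,arg); (17,1,fn); (17,3,arg); (18,7,fn); (18,10,arg)


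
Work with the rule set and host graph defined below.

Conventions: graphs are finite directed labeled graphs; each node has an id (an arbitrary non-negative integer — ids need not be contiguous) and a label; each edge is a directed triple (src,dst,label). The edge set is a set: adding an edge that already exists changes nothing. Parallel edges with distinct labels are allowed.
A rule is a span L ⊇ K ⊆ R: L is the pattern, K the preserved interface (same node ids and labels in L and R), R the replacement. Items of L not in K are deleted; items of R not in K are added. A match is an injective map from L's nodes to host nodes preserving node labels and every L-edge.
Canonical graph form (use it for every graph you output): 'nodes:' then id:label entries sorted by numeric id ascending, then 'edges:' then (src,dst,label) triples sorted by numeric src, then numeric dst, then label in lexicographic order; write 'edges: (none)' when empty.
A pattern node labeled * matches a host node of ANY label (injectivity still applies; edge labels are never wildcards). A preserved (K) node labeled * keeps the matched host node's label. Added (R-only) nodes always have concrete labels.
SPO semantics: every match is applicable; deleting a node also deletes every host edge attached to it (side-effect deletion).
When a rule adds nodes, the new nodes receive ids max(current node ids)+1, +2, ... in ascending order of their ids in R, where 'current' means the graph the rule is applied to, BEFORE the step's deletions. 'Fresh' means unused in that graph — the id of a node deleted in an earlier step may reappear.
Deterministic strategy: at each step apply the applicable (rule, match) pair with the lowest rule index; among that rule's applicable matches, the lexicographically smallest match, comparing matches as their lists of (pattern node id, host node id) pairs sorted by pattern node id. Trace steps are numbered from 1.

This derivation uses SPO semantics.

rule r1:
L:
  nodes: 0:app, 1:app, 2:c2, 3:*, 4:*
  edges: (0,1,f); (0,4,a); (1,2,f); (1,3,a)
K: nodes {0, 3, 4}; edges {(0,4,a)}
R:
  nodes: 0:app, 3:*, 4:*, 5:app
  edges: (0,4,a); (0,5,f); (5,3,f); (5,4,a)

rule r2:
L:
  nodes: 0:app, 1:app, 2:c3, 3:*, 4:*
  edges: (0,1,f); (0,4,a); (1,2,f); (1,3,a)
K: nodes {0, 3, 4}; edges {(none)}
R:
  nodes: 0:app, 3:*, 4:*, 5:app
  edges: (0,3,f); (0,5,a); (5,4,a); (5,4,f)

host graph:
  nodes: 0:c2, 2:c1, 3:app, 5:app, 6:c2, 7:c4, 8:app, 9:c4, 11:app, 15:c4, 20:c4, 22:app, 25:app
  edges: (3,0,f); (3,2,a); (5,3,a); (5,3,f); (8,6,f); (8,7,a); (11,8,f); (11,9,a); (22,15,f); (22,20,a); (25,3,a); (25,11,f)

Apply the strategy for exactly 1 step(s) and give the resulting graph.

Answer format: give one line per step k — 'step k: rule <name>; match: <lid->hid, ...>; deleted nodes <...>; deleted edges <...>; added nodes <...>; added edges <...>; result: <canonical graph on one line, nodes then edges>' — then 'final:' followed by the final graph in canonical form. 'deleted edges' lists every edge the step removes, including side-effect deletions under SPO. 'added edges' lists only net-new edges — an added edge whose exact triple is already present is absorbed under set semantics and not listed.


step 1: rule r1; match: 0->11, 1->8, 2->6, 3->7, 4->9; deleted nodes 6, 8; deleted edges (8,6,f); (8,7,a); (11,8,f); added nodes 26; added edges (11,26,f); (26,7,f); (26,9,a); result: nodes: 0:c2, 2:c1, 3:app, 5:app, 7:c4, 9:c4, 11:app, 15:c4, 20:c4, 22:app, 25:app, 26:app edges: (3,0,f); (3,2,a); (5,3,a); (5,3,f); (11,9,a); (11,26,f); (22,15,f); (22,20,a); (25,3,a); (25,11,f); (26,7,f); (26,9,a)
final:
nodes: 0:c2, 2:c1, 3:app, 5:app, 7:c4, 9:c4, 11:app, 15:c4, 20:c4, 22:app, 25:app, 26:app
edges: (3,0,f); (3,2,a); (5,3,a); (5,3,f); (11,9,a); (11,26,f); (22,15,f); (22,20,a); (25,3,a); (25,11,f); (26,7,f); (26,9,a)


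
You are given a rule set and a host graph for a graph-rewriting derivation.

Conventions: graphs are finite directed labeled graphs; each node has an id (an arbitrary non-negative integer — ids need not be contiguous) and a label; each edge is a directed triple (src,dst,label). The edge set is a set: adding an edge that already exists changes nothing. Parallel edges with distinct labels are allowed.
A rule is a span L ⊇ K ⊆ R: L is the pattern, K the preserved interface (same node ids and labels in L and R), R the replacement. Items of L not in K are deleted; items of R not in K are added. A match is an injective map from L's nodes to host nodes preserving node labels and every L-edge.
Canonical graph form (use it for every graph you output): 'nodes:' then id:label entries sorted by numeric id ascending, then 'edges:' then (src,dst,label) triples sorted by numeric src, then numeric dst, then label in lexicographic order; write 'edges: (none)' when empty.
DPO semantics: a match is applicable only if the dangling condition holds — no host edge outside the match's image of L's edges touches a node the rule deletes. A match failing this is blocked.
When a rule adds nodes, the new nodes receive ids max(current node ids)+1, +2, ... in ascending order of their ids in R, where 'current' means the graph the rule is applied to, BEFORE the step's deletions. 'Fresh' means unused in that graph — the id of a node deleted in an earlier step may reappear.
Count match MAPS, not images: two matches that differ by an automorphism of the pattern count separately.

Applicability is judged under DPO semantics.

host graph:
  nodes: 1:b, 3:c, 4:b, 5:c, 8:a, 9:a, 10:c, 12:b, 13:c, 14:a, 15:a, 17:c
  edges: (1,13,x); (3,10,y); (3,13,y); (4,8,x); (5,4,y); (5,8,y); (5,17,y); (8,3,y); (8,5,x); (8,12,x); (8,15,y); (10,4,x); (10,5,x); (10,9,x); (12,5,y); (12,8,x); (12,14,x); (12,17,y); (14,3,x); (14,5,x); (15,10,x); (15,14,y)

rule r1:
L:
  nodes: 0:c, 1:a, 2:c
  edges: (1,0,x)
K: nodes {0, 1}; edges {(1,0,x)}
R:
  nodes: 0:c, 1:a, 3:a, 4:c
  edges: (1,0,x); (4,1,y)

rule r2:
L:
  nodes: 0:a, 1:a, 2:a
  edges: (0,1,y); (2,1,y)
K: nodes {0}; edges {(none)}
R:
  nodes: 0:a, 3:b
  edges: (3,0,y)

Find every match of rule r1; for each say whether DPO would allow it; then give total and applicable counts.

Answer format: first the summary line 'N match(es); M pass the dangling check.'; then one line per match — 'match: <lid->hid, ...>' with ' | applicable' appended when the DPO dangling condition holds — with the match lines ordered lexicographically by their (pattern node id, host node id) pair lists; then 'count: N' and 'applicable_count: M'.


16 match(es); 0 pass the dangling check.
match: 0->3, 1->14, 2->5
match: 0->3, 1->14, 2->10
match: 0->3, 1->14, 2->13
match: 0->3, 1->14, 2->17
match: 0->5, 1->8, 2->3
match: 0->5, 1->8, 2->10
match: 0->5, 1->8, 2->13
match: 0->5, 1->8, 2->17
match: 0->5, 1->14, 2->3
match: 0->5, 1->14, 2->10
match: 0->5, 1->14, 2->13
match: 0->5, 1->14, 2->17
match: 0->10, 1->15, 2->3
match: 0->10, 1->15, 2->5
match: 0->10, 1->15, 2->13
match: 0->10, 1->15, 2->17
count: 16
applicable_count: 0
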